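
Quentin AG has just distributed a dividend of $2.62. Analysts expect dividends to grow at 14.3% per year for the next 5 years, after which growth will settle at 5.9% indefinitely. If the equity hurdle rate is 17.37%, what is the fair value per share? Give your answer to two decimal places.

Two-stage DDM. Project D₁…D_5 at 0.143, terminal growth 0.059, discount at r = 0.1737.
D_1 = 2.9947
D_2 = 3.4229
D_3 = 3.9124
D_4 = 4.4718
D_5 = 5.1113
Terminal value at t=5: TV = D_6/(r−g) = 5.4129/(0.1737−0.059) = 47.1916
P₀ = 2.9947/(1+0.1737)^1 + 3.4229/(1+0.1737)^2 + 3.9124/(1+0.1737)^3 + 4.4718/(1+0.1737)^4 + 5.1113/(1+0.1737)^5 + 47.1916/(1+0.1737)^5 = 33.2947

$33.29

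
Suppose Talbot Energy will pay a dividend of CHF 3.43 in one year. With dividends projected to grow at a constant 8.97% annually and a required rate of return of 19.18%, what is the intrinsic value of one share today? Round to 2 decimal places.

Gordon growth model: P₀ = D₁/(r − g), with D₁ = 3.43 given directly.
P₀ = 3.4300 / (0.1918 − 0.0897) = 3.4300 / 0.1021 = 33.5945

CHF 33.59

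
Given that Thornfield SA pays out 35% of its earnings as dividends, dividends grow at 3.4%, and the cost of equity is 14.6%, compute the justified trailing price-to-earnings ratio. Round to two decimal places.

Justified trailing P/E = b(1+g)/(r−g) = 0.35×(1+0.034)/(0.146−0.034) = 3.2313

3.23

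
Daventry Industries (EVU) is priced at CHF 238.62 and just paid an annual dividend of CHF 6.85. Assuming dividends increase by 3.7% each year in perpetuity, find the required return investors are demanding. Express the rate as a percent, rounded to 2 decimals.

Rearranging the constant-growth DDM: r = D₁/P₀ + g.
D₁ = 6.85 × (1 + 0.037) = 7.1034.
r = 7.1034 / 238.62 + 0.037 = 0.02977 + 0.037 = 0.06677

6.68%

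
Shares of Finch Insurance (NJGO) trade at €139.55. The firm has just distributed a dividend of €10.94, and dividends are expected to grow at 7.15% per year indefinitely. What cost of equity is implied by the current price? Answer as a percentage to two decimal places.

Rearranging the constant-growth DDM: r = D₁/P₀ + g.
D₁ = 10.94 × (1 + 0.0715) = 11.7222.
r = 11.7222 / 139.55 + 0.0715 = 0.08400 + 0.0715 = 0.15550

15.55%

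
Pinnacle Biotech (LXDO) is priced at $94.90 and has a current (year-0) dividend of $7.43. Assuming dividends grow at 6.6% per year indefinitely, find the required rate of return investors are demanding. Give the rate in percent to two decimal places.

14.95%

Rearranging the constant-growth DDM: r = D₁/P₀ + g.
D₁ = 7.43 × (1 + 0.066) = 7.9204.
r = 7.9204 / 94.90 + 0.066 = 0.08346 + 0.066 = 0.14946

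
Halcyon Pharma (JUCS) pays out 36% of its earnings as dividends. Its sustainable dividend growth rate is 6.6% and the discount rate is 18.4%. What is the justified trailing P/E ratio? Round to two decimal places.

Justified trailing P/E = b(1+g)/(r−g) = 0.36×(1+0.066)/(0.184−0.066) = 3.2522

3.25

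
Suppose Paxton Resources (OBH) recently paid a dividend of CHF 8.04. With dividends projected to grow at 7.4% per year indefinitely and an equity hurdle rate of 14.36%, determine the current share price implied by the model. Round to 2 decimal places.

Gordon growth model: P₀ = D₁/(r − g). D₁ = 8.04 × (1 + 0.074) = 8.6350.
P₀ = 8.6350 / (0.1436 − 0.074) = 8.6350 / 0.0696 = 124.0655

CHF 124.07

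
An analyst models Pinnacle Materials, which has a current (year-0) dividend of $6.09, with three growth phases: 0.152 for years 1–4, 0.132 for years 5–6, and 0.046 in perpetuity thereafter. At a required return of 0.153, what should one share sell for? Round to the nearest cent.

$93.30

Three-stage DDM. Project D₁…D_6; terminal Gordon value at t=6 with g = 0.046; discount at r = 0.153.
D_1 = 7.0157
D_2 = 8.0821
D_3 = 9.3105
D_4 = 10.7257
D_5 = 12.1415
D_6 = 13.7442
TV_6 = 14.3765/(0.153−0.046) = 134.3594
P₀ = Σ Dₜ/(1+r)ᵗ + TV_6/(1+r)^6 = 93.3018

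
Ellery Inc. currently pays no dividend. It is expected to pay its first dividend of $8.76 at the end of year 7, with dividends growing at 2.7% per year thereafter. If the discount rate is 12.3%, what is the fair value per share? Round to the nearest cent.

Deferred-dividend DDM. At t=6 the remaining stream is a growing perpetuity with first payment D_7 = 8.76.
V_6 = D_7/(r−g) = 8.76/(0.123−0.027) = 91.2500
P₀ = V_6/(1+r)^6 = 91.2500/(1+0.123)^6 = 45.4940

$45.49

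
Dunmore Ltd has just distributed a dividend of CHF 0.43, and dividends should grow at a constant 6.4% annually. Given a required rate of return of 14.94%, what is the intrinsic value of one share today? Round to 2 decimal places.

CHF 5.36

Gordon growth model: P₀ = D₁/(r − g). D₁ = 0.43 × (1 + 0.064) = 0.4575.
P₀ = 0.4575 / (0.1494 − 0.064) = 0.4575 / 0.0854 = 5.3574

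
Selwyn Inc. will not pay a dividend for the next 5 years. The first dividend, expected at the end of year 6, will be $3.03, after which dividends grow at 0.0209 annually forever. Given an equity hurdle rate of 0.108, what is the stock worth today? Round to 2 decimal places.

Deferred-dividend DDM. At t=5 the remaining stream is a growing perpetuity with first payment D_6 = 3.03.
V_5 = D_6/(r−g) = 3.03/(0.108−0.0209) = 34.7876
P₀ = V_5/(1+r)^5 = 34.7876/(1+0.108)^5 = 20.8317

$20.83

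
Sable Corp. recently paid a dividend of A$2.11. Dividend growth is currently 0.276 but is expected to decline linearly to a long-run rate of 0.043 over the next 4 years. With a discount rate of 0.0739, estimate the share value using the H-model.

A$103.04

H-model: P₀ = D₀[(1+g_L) + H(g_S−g_L)]/(r−g_L), with H = 4/2 = 2.
P₀ = 2.11 × [(1+0.043) + 2×(0.276−0.043)] / (0.0739−0.043)
   = 2.11 × 1.5090 / 0.0309 = 103.0417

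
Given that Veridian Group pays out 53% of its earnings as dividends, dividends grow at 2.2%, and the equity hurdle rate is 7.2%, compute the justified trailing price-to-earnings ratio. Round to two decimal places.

10.83

Justified trailing P/E = b(1+g)/(r−g) = 0.53×(1+0.022)/(0.072−0.022) = 10.8332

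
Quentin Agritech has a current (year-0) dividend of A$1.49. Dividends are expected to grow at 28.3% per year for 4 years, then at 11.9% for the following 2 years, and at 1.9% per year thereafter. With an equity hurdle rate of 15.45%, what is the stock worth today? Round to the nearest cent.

Three-stage DDM. Project D₁…D_6; terminal Gordon value at t=6 with g = 0.019; discount at r = 0.1545.
D_1 = 1.9117
D_2 = 2.4527
D_3 = 3.1468
D_4 = 4.0373
D_5 = 4.5178
D_6 = 5.0554
TV_6 = 5.1514/(0.1545−0.019) = 38.0179
P₀ = Σ Dₜ/(1+r)ᵗ + TV_6/(1+r)^6 = 28.2067

A$28.21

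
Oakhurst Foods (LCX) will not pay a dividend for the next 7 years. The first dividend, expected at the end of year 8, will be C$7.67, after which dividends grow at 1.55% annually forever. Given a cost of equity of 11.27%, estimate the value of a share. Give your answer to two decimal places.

Deferred-dividend DDM. At t=7 the remaining stream is a growing perpetuity with first payment D_8 = 7.67.
V_7 = D_8/(r−g) = 7.67/(0.1127−0.0155) = 78.9095
P₀ = V_7/(1+r)^7 = 78.9095/(1+0.1127)^7 = 37.3665

C$37.37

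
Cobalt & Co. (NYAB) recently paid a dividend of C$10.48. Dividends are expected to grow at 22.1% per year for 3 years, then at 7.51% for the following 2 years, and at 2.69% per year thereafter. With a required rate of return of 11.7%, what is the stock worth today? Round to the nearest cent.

Three-stage DDM. Project D₁…D_5; terminal Gordon value at t=5 with g = 0.0269; discount at r = 0.117.
D_1 = 12.7961
D_2 = 15.6240
D_3 = 19.0769
D_4 = 20.5096
D_5 = 22.0499
TV_5 = 22.6430/(0.117−0.0269) = 251.3098
P₀ = Σ Dₜ/(1+r)ᵗ + TV_5/(1+r)^5 = 208.0470

C$208.05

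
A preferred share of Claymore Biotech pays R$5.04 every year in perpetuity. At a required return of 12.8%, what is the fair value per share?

R$39.38

Zero-growth DDM (perpetuity): P₀ = D/r = 5.04 / 0.128 = 39.3750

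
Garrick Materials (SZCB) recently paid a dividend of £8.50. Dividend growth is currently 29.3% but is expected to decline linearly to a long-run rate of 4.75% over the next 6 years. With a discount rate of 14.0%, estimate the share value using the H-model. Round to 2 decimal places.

£163.94

H-model: P₀ = D₀[(1+g_L) + H(g_S−g_L)]/(r−g_L), with H = 6/2 = 3.
P₀ = 8.50 × [(1+0.0475) + 3×(0.293−0.0475)] / (0.14−0.0475)
   = 8.50 × 1.7840 / 0.0925 = 163.9351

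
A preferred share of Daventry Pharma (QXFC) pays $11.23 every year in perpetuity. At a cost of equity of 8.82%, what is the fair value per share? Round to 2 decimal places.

Zero-growth DDM (perpetuity): P₀ = D/r = 11.23 / 0.0882 = 127.3243

$127.32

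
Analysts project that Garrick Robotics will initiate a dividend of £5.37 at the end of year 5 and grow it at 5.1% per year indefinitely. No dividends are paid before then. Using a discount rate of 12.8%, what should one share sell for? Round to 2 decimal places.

Deferred-dividend DDM. At t=4 the remaining stream is a growing perpetuity with first payment D_5 = 5.37.
V_4 = D_5/(r−g) = 5.37/(0.128−0.051) = 69.7403
P₀ = V_4/(1+r)^4 = 69.7403/(1+0.128)^4 = 43.0772

£43.08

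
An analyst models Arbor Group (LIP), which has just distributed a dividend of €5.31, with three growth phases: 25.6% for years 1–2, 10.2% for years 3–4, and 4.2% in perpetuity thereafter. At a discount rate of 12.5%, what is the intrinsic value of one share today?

Three-stage DDM. Project D₁…D_4; terminal Gordon value at t=4 with g = 0.042; discount at r = 0.125.
D_1 = 6.6694
D_2 = 8.3767
D_3 = 9.2311
D_4 = 10.1727
TV_4 = 10.6000/(0.125−0.042) = 127.7105
P₀ = Σ Dₜ/(1+r)ᵗ + TV_4/(1+r)^4 = 105.1101

€105.11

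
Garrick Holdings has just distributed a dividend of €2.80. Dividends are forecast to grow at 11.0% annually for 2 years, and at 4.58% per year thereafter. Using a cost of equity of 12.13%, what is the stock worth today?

Two-stage DDM. Project D₁…D_2 at 0.11, terminal growth 0.0458, discount at r = 0.1213.
D_1 = 3.1080
D_2 = 3.4499
Terminal value at t=2: TV = D_3/(r−g) = 3.6079/(0.1213−0.0458) = 47.7865
P₀ = 3.1080/(1+0.1213)^1 + 3.4499/(1+0.1213)^2 + 47.7865/(1+0.1213)^2 = 43.5225

€43.52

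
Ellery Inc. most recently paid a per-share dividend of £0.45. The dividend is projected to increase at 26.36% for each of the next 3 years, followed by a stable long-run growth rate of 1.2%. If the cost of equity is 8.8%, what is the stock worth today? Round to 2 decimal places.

Two-stage DDM. Project D₁…D_3 at 0.2636, terminal growth 0.012, discount at r = 0.088.
D_1 = 0.5686
D_2 = 0.7185
D_3 = 0.9079
Terminal value at t=3: TV = D_4/(r−g) = 0.9188/(0.088−0.012) = 12.0895
P₀ = 0.5686/(1+0.088)^1 + 0.7185/(1+0.088)^2 + 0.9079/(1+0.088)^3 + 12.0895/(1+0.088)^3 = 11.2214

£11.22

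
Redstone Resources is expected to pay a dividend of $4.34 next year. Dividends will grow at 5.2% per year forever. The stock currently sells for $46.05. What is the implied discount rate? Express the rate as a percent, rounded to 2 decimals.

14.62%

Rearranging the constant-growth DDM: r = D₁/P₀ + g.
r = 4.3400 / 46.05 + 0.052 = 0.09425 + 0.052 = 0.14625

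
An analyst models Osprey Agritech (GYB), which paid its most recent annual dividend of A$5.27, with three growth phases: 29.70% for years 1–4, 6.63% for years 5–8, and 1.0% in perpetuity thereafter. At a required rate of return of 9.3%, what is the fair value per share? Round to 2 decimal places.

A$187.41

Three-stage DDM. Project D₁…D_8; terminal Gordon value at t=8 with g = 0.01; discount at r = 0.093.
D_1 = 6.8352
D_2 = 8.8652
D_3 = 11.4982
D_4 = 14.9132
D_5 = 15.9019
D_6 = 16.9562
D_7 = 18.0804
D_8 = 19.2792
TV_8 = 19.4720/(0.093−0.01) = 234.6019
P₀ = Σ Dₜ/(1+r)ᵗ + TV_8/(1+r)^8 = 187.4142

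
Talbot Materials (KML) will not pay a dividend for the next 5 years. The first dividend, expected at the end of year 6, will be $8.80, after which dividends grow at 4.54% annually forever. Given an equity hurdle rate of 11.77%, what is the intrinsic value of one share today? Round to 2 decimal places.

$69.78

Deferred-dividend DDM. At t=5 the remaining stream is a growing perpetuity with first payment D_6 = 8.80.
V_5 = D_6/(r−g) = 8.80/(0.1177−0.0454) = 121.7151
P₀ = V_5/(1+r)^5 = 121.7151/(1+0.1177)^5 = 69.7779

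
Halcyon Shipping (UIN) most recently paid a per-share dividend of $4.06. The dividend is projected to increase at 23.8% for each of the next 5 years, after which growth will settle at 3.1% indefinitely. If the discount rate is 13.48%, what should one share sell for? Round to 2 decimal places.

$88.87

Two-stage DDM. Project D₁…D_5 at 0.238, terminal growth 0.031, discount at r = 0.1348.
D_1 = 5.0263
D_2 = 6.2225
D_3 = 7.7035
D_4 = 9.5369
D_5 = 11.8067
Terminal value at t=5: TV = D_6/(r−g) = 12.1727/(0.1348−0.031) = 117.2710
P₀ = 5.0263/(1+0.1348)^1 + 6.2225/(1+0.1348)^2 + 7.7035/(1+0.1348)^3 + 9.5369/(1+0.1348)^4 + 11.8067/(1+0.1348)^5 + 117.2710/(1+0.1348)^5 = 88.8725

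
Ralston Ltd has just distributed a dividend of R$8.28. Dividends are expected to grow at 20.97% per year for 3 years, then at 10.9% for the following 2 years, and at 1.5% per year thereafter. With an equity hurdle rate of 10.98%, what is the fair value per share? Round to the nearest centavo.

R$165.66

Three-stage DDM. Project D₁…D_5; terminal Gordon value at t=5 with g = 0.015; discount at r = 0.1098.
D_1 = 10.0163
D_2 = 12.1167
D_3 = 14.6576
D_4 = 16.2553
D_5 = 18.0271
TV_5 = 18.2975/(0.1098−0.015) = 193.0119
P₀ = Σ Dₜ/(1+r)ᵗ + TV_5/(1+r)^5 = 165.6563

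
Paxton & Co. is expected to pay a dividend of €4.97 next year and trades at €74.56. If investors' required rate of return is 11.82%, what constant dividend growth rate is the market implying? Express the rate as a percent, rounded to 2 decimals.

From P₀ = D₁/(r − g), the implied growth is g = r − D₁/P₀.
g = 0.1182 − 4.97/74.56 = 0.1182 − 0.06666 = 0.05154

5.15%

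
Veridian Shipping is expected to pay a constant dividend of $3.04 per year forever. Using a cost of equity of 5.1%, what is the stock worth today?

$59.61

Zero-growth DDM (perpetuity): P₀ = D/r = 3.04 / 0.051 = 59.6078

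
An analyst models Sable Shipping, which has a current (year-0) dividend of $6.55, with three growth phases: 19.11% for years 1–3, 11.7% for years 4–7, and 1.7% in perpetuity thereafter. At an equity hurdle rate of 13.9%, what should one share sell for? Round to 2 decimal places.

$107.80

Three-stage DDM. Project D₁…D_7; terminal Gordon value at t=7 with g = 0.017; discount at r = 0.139.
D_1 = 7.8017
D_2 = 9.2926
D_3 = 11.0684
D_4 = 12.3634
D_5 = 13.8100
D_6 = 15.4257
D_7 = 17.2305
TV_7 = 17.5235/(0.139−0.017) = 143.6348
P₀ = Σ Dₜ/(1+r)ᵗ + TV_7/(1+r)^7 = 107.8018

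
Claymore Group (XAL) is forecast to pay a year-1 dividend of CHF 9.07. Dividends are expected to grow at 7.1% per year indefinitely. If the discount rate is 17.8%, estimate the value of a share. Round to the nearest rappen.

CHF 84.77

Gordon growth model: P₀ = D₁/(r − g), with D₁ = 9.07 given directly.
P₀ = 9.0700 / (0.178 − 0.071) = 9.0700 / 0.107 = 84.7664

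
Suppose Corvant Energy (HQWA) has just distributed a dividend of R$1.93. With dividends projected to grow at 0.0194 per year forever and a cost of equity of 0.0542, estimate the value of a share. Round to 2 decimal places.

Gordon growth model: P₀ = D₁/(r − g). D₁ = 1.93 × (1 + 0.0194) = 1.9674.
P₀ = 1.9674 / (0.0542 − 0.0194) = 1.9674 / 0.0348 = 56.5357

R$56.54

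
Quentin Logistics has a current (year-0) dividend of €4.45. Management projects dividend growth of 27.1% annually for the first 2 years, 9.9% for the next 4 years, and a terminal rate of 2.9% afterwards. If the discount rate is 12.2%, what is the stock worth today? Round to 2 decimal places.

Three-stage DDM. Project D₁…D_6; terminal Gordon value at t=6 with g = 0.029; discount at r = 0.122.
D_1 = 5.6559
D_2 = 7.1887
D_3 = 7.9004
D_4 = 8.6825
D_5 = 9.5421
D_6 = 10.4868
TV_6 = 10.7909/(0.122−0.029) = 116.0311
P₀ = Σ Dₜ/(1+r)ᵗ + TV_6/(1+r)^6 = 90.6051

€90.61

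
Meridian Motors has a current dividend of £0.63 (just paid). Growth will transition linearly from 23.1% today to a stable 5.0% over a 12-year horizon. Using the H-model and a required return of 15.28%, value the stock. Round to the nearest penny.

H-model: P₀ = D₀[(1+g_L) + H(g_S−g_L)]/(r−g_L), with H = 12/2 = 6.
P₀ = 0.63 × [(1+0.05) + 6×(0.231−0.05)] / (0.1528−0.05)
   = 0.63 × 2.1360 / 0.1028 = 13.0903

£13.09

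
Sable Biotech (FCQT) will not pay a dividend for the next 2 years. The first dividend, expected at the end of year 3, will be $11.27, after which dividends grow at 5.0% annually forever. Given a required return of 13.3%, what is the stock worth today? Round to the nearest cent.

$105.78

Deferred-dividend DDM. At t=2 the remaining stream is a growing perpetuity with first payment D_3 = 11.27.
V_2 = D_3/(r−g) = 11.27/(0.133−0.05) = 135.7831
P₀ = V_2/(1+r)^2 = 135.7831/(1+0.133)^2 = 105.7757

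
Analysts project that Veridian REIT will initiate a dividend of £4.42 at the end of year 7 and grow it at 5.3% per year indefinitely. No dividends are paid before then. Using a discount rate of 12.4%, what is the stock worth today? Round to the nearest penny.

Deferred-dividend DDM. At t=6 the remaining stream is a growing perpetuity with first payment D_7 = 4.42.
V_6 = D_7/(r−g) = 4.42/(0.124−0.053) = 62.2535
P₀ = V_6/(1+r)^6 = 62.2535/(1+0.124)^6 = 30.8721

£30.87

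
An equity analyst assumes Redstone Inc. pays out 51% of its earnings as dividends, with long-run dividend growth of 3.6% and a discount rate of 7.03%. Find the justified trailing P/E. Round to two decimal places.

15.40

Justified trailing P/E = b(1+g)/(r−g) = 0.51×(1+0.036)/(0.0703−0.036) = 15.4041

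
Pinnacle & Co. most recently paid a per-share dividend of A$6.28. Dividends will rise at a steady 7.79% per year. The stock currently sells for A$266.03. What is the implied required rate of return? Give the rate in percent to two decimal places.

Rearranging the constant-growth DDM: r = D₁/P₀ + g.
D₁ = 6.28 × (1 + 0.0779) = 6.7692.
r = 6.7692 / 266.03 + 0.0779 = 0.02545 + 0.0779 = 0.10335

10.33%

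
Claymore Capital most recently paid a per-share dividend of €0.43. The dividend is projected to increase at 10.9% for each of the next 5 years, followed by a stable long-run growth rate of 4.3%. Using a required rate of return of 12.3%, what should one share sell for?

€7.34

Two-stage DDM. Project D₁…D_5 at 0.109, terminal growth 0.043, discount at r = 0.123.
D_1 = 0.4769
D_2 = 0.5288
D_3 = 0.5865
D_4 = 0.6504
D_5 = 0.7213
Terminal value at t=5: TV = D_6/(r−g) = 0.7523/(0.123−0.043) = 9.4042
P₀ = 0.4769/(1+0.123)^1 + 0.5288/(1+0.123)^2 + 0.5865/(1+0.123)^3 + 0.6504/(1+0.123)^4 + 0.7213/(1+0.123)^5 + 9.4042/(1+0.123)^5 = 7.3362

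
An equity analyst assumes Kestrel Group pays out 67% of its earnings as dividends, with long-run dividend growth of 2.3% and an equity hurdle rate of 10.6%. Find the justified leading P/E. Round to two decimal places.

8.07

Justified leading P/E = b/(r−g) = 0.67/(0.106−0.023) = 8.0723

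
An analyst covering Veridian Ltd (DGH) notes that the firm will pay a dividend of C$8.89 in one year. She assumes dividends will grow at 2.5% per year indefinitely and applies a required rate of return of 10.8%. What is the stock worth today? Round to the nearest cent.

Gordon growth model: P₀ = D₁/(r − g), with D₁ = 8.89 given directly.
P₀ = 8.8900 / (0.108 − 0.025) = 8.8900 / 0.083 = 107.1084

C$107.11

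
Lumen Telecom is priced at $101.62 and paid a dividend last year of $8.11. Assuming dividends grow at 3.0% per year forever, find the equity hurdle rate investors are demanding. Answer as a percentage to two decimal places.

Rearranging the constant-growth DDM: r = D₁/P₀ + g.
D₁ = 8.11 × (1 + 0.03) = 8.3533.
r = 8.3533 / 101.62 + 0.03 = 0.08220 + 0.03 = 0.11220

11.22%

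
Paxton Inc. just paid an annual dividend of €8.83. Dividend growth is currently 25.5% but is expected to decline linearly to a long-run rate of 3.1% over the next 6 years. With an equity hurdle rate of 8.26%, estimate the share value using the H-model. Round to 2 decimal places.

€291.42

H-model: P₀ = D₀[(1+g_L) + H(g_S−g_L)]/(r−g_L), with H = 6/2 = 3.
P₀ = 8.83 × [(1+0.031) + 3×(0.255−0.031)] / (0.0826−0.031)
   = 8.83 × 1.7030 / 0.0516 = 291.4242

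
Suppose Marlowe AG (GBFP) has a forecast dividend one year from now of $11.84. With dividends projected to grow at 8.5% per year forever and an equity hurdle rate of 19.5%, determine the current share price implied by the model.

$107.64

Gordon growth model: P₀ = D₁/(r − g), with D₁ = 11.84 given directly.
P₀ = 11.8400 / (0.195 − 0.085) = 11.8400 / 0.11 = 107.6364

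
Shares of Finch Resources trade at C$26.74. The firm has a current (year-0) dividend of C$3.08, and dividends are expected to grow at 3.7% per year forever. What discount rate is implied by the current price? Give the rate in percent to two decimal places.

15.64%

Rearranging the constant-growth DDM: r = D₁/P₀ + g.
D₁ = 3.08 × (1 + 0.037) = 3.1940.
r = 3.1940 / 26.74 + 0.037 = 0.11945 + 0.037 = 0.15645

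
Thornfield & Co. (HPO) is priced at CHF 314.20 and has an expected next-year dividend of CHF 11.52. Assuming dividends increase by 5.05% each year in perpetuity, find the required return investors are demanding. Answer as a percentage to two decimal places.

Rearranging the constant-growth DDM: r = D₁/P₀ + g.
r = 11.5200 / 314.20 + 0.0505 = 0.03666 + 0.0505 = 0.08716

8.72%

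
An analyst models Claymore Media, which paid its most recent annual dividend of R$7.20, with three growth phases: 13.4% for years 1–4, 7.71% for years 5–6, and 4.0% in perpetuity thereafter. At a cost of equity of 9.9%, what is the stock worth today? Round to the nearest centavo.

R$185.20

Three-stage DDM. Project D₁…D_6; terminal Gordon value at t=6 with g = 0.04; discount at r = 0.099.
D_1 = 8.1648
D_2 = 9.2589
D_3 = 10.4996
D_4 = 11.9065
D_5 = 12.8245
D_6 = 13.8133
TV_6 = 14.3658/(0.099−0.04) = 243.4883
P₀ = Σ Dₜ/(1+r)ᵗ + TV_6/(1+r)^6 = 185.2013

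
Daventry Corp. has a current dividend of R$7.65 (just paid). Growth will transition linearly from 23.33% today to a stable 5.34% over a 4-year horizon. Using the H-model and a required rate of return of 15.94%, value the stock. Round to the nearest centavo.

H-model: P₀ = D₀[(1+g_L) + H(g_S−g_L)]/(r−g_L), with H = 4/2 = 2.
P₀ = 7.65 × [(1+0.0534) + 2×(0.2333−0.0534)] / (0.1594−0.0534)
   = 7.65 × 1.4132 / 0.106 = 101.9904

R$101.99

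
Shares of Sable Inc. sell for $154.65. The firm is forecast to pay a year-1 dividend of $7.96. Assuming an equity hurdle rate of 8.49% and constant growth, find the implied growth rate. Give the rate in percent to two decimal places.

From P₀ = D₁/(r − g), the implied growth is g = r − D₁/P₀.
g = 0.0849 − 7.96/154.65 = 0.0849 − 0.05147 = 0.03343

3.34%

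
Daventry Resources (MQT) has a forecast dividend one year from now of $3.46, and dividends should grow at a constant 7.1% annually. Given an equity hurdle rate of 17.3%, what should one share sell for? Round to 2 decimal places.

$33.92

Gordon growth model: P₀ = D₁/(r − g), with D₁ = 3.46 given directly.
P₀ = 3.4600 / (0.173 − 0.071) = 3.4600 / 0.102 = 33.9216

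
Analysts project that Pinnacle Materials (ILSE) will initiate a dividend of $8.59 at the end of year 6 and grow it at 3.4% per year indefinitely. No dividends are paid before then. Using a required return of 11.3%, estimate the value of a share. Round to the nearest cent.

Deferred-dividend DDM. At t=5 the remaining stream is a growing perpetuity with first payment D_6 = 8.59.
V_5 = D_6/(r−g) = 8.59/(0.113−0.034) = 108.7342
P₀ = V_5/(1+r)^5 = 108.7342/(1+0.113)^5 = 63.6635

$63.66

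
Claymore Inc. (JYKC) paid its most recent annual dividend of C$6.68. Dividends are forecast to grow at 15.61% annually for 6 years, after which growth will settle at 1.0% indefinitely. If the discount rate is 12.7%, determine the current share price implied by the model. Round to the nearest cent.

Two-stage DDM. Project D₁…D_6 at 0.1561, terminal growth 0.01, discount at r = 0.127.
D_1 = 7.7227
D_2 = 8.9283
D_3 = 10.3220
D_4 = 11.9332
D_5 = 13.7960
D_6 = 15.9496
Terminal value at t=6: TV = D_7/(r−g) = 16.1091/(0.127−0.01) = 137.6843
P₀ = 7.7227/(1+0.127)^1 + 8.9283/(1+0.127)^2 + 10.3220/(1+0.127)^3 + 11.9332/(1+0.127)^4 + 13.7960/(1+0.127)^5 + 15.9496/(1+0.127)^6 + 137.6843/(1+0.127)^6 = 111.0577

C$111.06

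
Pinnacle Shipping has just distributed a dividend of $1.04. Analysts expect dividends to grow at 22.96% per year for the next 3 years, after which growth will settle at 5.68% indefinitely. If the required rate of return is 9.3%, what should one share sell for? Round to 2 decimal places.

$47.19

Two-stage DDM. Project D₁…D_3 at 0.2296, terminal growth 0.0568, discount at r = 0.093.
D_1 = 1.2788
D_2 = 1.5724
D_3 = 1.9334
Terminal value at t=3: TV = D_4/(r−g) = 2.0432/(0.093−0.0568) = 56.4429
P₀ = 1.2788/(1+0.093)^1 + 1.5724/(1+0.093)^2 + 1.9334/(1+0.093)^3 + 56.4429/(1+0.093)^3 = 47.1932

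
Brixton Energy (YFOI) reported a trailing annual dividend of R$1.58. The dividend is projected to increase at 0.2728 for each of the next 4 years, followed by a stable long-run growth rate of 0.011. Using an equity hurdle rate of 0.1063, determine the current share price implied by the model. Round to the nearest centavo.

R$38.45

Two-stage DDM. Project D₁…D_4 at 0.2728, terminal growth 0.011, discount at r = 0.1063.
D_1 = 2.0110
D_2 = 2.5596
D_3 = 3.2579
D_4 = 4.1467
Terminal value at t=4: TV = D_5/(r−g) = 4.1923/(0.1063−0.011) = 43.9902
P₀ = 2.0110/(1+0.1063)^1 + 2.5596/(1+0.1063)^2 + 3.2579/(1+0.1063)^3 + 4.1467/(1+0.1063)^4 + 43.9902/(1+0.1063)^4 = 38.4509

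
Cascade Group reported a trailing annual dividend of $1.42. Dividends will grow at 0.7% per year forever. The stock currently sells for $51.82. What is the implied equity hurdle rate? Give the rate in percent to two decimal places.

Rearranging the constant-growth DDM: r = D₁/P₀ + g.
D₁ = 1.42 × (1 + 0.007) = 1.4299.
r = 1.4299 / 51.82 + 0.007 = 0.02759 + 0.007 = 0.03459

3.46%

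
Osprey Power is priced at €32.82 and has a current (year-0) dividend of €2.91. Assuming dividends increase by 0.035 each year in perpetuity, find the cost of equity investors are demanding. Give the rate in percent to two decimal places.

Rearranging the constant-growth DDM: r = D₁/P₀ + g.
D₁ = 2.91 × (1 + 0.035) = 3.0118.
r = 3.0118 / 32.82 + 0.035 = 0.09177 + 0.035 = 0.12677

12.68%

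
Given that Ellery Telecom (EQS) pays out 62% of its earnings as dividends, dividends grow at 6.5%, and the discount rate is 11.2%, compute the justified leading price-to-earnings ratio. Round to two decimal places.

13.19

Justified leading P/E = b/(r−g) = 0.62/(0.112−0.065) = 13.1915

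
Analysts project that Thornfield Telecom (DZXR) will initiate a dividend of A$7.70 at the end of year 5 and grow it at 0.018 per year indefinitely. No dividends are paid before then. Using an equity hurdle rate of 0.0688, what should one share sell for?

A$116.16

Deferred-dividend DDM. At t=4 the remaining stream is a growing perpetuity with first payment D_5 = 7.70.
V_4 = D_5/(r−g) = 7.70/(0.0688−0.018) = 151.5748
P₀ = V_4/(1+r)^4 = 151.5748/(1+0.0688)^4 = 116.1559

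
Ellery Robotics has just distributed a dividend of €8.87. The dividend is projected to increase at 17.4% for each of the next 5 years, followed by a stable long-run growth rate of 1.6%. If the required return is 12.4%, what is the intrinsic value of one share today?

€154.36

Two-stage DDM. Project D₁…D_5 at 0.174, terminal growth 0.016, discount at r = 0.124.
D_1 = 10.4134
D_2 = 12.2253
D_3 = 14.3525
D_4 = 16.8498
D_5 = 19.7817
Terminal value at t=5: TV = D_6/(r−g) = 20.0982/(0.124−0.016) = 186.0947
P₀ = 10.4134/(1+0.124)^1 + 12.2253/(1+0.124)^2 + 14.3525/(1+0.124)^3 + 16.8498/(1+0.124)^4 + 19.7817/(1+0.124)^5 + 186.0947/(1+0.124)^5 = 154.3611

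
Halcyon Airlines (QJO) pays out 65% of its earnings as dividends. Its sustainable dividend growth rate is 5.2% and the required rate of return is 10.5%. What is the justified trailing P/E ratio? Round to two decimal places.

12.90

Justified trailing P/E = b(1+g)/(r−g) = 0.65×(1+0.052)/(0.105−0.052) = 12.9019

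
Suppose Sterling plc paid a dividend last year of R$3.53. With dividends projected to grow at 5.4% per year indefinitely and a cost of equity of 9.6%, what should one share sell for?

R$88.59

Gordon growth model: P₀ = D₁/(r − g). D₁ = 3.53 × (1 + 0.054) = 3.7206.
P₀ = 3.7206 / (0.096 − 0.054) = 3.7206 / 0.042 = 88.5862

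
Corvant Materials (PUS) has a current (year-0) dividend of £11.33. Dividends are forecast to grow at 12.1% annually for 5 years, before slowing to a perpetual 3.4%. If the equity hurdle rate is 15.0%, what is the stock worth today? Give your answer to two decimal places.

Two-stage DDM. Project D₁…D_5 at 0.121, terminal growth 0.034, discount at r = 0.15.
D_1 = 12.7009
D_2 = 14.2377
D_3 = 15.9605
D_4 = 17.8917
D_5 = 20.0566
Terminal value at t=5: TV = D_6/(r−g) = 20.7386/(0.15−0.034) = 178.7807
P₀ = 12.7009/(1+0.15)^1 + 14.2377/(1+0.15)^2 + 15.9605/(1+0.15)^3 + 17.8917/(1+0.15)^4 + 20.0566/(1+0.15)^5 + 178.7807/(1+0.15)^5 = 141.3913

£141.39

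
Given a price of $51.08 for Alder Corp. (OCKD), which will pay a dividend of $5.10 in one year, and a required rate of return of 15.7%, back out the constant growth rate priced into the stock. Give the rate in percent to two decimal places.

From P₀ = D₁/(r − g), the implied growth is g = r − D₁/P₀.
g = 0.157 − 5.10/51.08 = 0.157 − 0.09984 = 0.05716

5.72%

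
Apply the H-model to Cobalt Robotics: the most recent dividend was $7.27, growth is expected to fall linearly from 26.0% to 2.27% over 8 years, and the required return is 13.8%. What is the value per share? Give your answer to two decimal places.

$124.33

H-model: P₀ = D₀[(1+g_L) + H(g_S−g_L)]/(r−g_L), with H = 8/2 = 4.
P₀ = 7.27 × [(1+0.0227) + 4×(0.26−0.0227)] / (0.138−0.0227)
   = 7.27 × 1.9719 / 0.1153 = 124.3340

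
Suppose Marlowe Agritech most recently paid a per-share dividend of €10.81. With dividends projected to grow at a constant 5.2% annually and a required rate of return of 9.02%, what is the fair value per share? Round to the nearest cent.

Gordon growth model: P₀ = D₁/(r − g). D₁ = 10.81 × (1 + 0.052) = 11.3721.
P₀ = 11.3721 / (0.0902 − 0.052) = 11.3721 / 0.0382 = 297.6995

€297.70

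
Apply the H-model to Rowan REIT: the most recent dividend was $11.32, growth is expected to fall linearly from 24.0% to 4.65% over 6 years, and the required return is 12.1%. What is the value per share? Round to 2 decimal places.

H-model: P₀ = D₀[(1+g_L) + H(g_S−g_L)]/(r−g_L), with H = 6/2 = 3.
P₀ = 11.32 × [(1+0.0465) + 3×(0.24−0.0465)] / (0.121−0.0465)
   = 11.32 × 1.6270 / 0.0745 = 247.2166

$247.22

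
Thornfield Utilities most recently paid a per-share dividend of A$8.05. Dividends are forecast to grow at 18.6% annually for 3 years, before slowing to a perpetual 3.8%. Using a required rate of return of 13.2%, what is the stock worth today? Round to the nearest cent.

Two-stage DDM. Project D₁…D_3 at 0.186, terminal growth 0.038, discount at r = 0.132.
D_1 = 9.5473
D_2 = 11.3231
D_3 = 13.4292
Terminal value at t=3: TV = D_4/(r−g) = 13.9395/(0.132−0.038) = 148.2926
P₀ = 9.5473/(1+0.132)^1 + 11.3231/(1+0.132)^2 + 13.4292/(1+0.132)^3 + 148.2926/(1+0.132)^3 = 128.7586

A$128.76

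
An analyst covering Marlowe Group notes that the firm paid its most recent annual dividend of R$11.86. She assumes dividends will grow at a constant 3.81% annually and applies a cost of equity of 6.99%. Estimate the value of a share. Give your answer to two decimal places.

R$387.17

Gordon growth model: P₀ = D₁/(r − g). D₁ = 11.86 × (1 + 0.0381) = 12.3119.
P₀ = 12.3119 / (0.0699 − 0.0381) = 12.3119 / 0.0318 = 387.1656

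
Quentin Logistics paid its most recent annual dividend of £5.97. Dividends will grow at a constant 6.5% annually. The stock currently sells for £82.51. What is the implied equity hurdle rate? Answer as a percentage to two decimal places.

14.21%

Rearranging the constant-growth DDM: r = D₁/P₀ + g.
D₁ = 5.97 × (1 + 0.065) = 6.3580.
r = 6.3580 / 82.51 + 0.065 = 0.07706 + 0.065 = 0.14206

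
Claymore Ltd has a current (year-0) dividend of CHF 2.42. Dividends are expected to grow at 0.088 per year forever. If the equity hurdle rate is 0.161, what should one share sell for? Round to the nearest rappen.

CHF 36.07

Gordon growth model: P₀ = D₁/(r − g). D₁ = 2.42 × (1 + 0.088) = 2.6330.
P₀ = 2.6330 / (0.161 − 0.088) = 2.6330 / 0.073 = 36.0679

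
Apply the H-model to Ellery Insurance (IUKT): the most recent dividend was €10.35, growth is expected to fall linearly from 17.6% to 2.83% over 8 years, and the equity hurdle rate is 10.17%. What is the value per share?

H-model: P₀ = D₀[(1+g_L) + H(g_S−g_L)]/(r−g_L), with H = 8/2 = 4.
P₀ = 10.35 × [(1+0.0283) + 4×(0.176−0.0283)] / (0.1017−0.0283)
   = 10.35 × 1.6191 / 0.0734 = 228.3063

€228.31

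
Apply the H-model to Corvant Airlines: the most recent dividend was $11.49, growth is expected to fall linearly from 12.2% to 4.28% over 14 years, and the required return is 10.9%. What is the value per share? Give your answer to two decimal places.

$277.22

H-model: P₀ = D₀[(1+g_L) + H(g_S−g_L)]/(r−g_L), with H = 14/2 = 7.
P₀ = 11.49 × [(1+0.0428) + 7×(0.122−0.0428)] / (0.109−0.0428)
   = 11.49 × 1.5972 / 0.0662 = 277.2179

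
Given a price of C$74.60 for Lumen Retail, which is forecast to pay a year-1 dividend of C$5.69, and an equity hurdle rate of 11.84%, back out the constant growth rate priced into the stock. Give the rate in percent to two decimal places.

4.21%

From P₀ = D₁/(r − g), the implied growth is g = r − D₁/P₀.
g = 0.1184 − 5.69/74.60 = 0.1184 − 0.07627 = 0.04213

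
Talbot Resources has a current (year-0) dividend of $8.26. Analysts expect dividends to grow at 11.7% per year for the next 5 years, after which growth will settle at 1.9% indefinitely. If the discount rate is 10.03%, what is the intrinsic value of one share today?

Two-stage DDM. Project D₁…D_5 at 0.117, terminal growth 0.019, discount at r = 0.1003.
D_1 = 9.2264
D_2 = 10.3059
D_3 = 11.5117
D_4 = 12.8586
D_5 = 14.3630
Terminal value at t=5: TV = D_6/(r−g) = 14.6359/(0.1003−0.019) = 180.0236
P₀ = 9.2264/(1+0.1003)^1 + 10.3059/(1+0.1003)^2 + 11.5117/(1+0.1003)^3 + 12.8586/(1+0.1003)^4 + 14.3630/(1+0.1003)^5 + 180.0236/(1+0.1003)^5 = 154.8472

$154.85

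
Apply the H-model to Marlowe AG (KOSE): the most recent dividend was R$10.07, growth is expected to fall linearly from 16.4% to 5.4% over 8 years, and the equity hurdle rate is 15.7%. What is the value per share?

H-model: P₀ = D₀[(1+g_L) + H(g_S−g_L)]/(r−g_L), with H = 8/2 = 4.
P₀ = 10.07 × [(1+0.054) + 4×(0.164−0.054)] / (0.157−0.054)
   = 10.07 × 1.4940 / 0.103 = 146.0639

R$146.06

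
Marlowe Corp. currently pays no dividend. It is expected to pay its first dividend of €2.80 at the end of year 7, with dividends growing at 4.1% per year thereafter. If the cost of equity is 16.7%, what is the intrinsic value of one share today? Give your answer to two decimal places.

€8.80

Deferred-dividend DDM. At t=6 the remaining stream is a growing perpetuity with first payment D_7 = 2.80.
V_6 = D_7/(r−g) = 2.80/(0.167−0.041) = 22.2222
P₀ = V_6/(1+r)^6 = 22.2222/(1+0.167)^6 = 8.7976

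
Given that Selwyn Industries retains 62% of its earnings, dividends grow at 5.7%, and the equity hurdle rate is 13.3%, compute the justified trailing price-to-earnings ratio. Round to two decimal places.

Payout ratio b = 1 − 0.62 = 0.38.
Justified trailing P/E = b(1+g)/(r−g) = 0.38×(1+0.057)/(0.133−0.057) = 5.2850

5.28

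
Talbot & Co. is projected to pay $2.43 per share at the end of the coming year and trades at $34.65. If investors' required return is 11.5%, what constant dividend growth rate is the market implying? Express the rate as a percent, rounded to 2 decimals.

4.49%

From P₀ = D₁/(r − g), the implied growth is g = r − D₁/P₀.
g = 0.115 − 2.43/34.65 = 0.115 − 0.07013 = 0.04487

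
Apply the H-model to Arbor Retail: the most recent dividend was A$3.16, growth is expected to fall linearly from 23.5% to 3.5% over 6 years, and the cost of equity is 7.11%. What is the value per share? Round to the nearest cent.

A$143.12

H-model: P₀ = D₀[(1+g_L) + H(g_S−g_L)]/(r−g_L), with H = 6/2 = 3.
P₀ = 3.16 × [(1+0.035) + 3×(0.235−0.035)] / (0.0711−0.035)
   = 3.16 × 1.6350 / 0.0361 = 143.1191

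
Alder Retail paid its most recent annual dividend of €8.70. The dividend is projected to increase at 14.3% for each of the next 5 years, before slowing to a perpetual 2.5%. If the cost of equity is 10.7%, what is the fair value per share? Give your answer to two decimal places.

€175.55

Two-stage DDM. Project D₁…D_5 at 0.143, terminal growth 0.025, discount at r = 0.107.
D_1 = 9.9441
D_2 = 11.3661
D_3 = 12.9915
D_4 = 14.8492
D_5 = 16.9727
Terminal value at t=5: TV = D_6/(r−g) = 17.3970/(0.107−0.025) = 212.1585
P₀ = 9.9441/(1+0.107)^1 + 11.3661/(1+0.107)^2 + 12.9915/(1+0.107)^3 + 14.8492/(1+0.107)^4 + 16.9727/(1+0.107)^5 + 212.1585/(1+0.107)^5 = 175.5535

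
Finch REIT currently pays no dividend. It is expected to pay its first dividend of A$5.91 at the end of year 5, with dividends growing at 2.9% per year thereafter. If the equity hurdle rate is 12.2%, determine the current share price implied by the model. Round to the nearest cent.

A$40.10

Deferred-dividend DDM. At t=4 the remaining stream is a growing perpetuity with first payment D_5 = 5.91.
V_4 = D_5/(r−g) = 5.91/(0.122−0.029) = 63.5484
P₀ = V_4/(1+r)^4 = 63.5484/(1+0.122)^4 = 40.0990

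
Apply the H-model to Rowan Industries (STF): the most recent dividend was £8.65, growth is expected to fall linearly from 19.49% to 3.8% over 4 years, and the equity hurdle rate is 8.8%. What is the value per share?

H-model: P₀ = D₀[(1+g_L) + H(g_S−g_L)]/(r−g_L), with H = 4/2 = 2.
P₀ = 8.65 × [(1+0.038) + 2×(0.1949−0.038)] / (0.088−0.038)
   = 8.65 × 1.3518 / 0.05 = 233.8614

£233.86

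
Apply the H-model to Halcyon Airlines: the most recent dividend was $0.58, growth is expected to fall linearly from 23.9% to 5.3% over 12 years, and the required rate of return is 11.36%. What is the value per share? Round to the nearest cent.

H-model: P₀ = D₀[(1+g_L) + H(g_S−g_L)]/(r−g_L), with H = 12/2 = 6.
P₀ = 0.58 × [(1+0.053) + 6×(0.239−0.053)] / (0.1136−0.053)
   = 0.58 × 2.1690 / 0.0606 = 20.7594

$20.76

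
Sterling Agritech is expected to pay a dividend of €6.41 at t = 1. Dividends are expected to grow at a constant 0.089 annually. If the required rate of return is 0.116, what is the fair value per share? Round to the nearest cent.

€237.41

Gordon growth model: P₀ = D₁/(r − g), with D₁ = 6.41 given directly.
P₀ = 6.4100 / (0.116 − 0.089) = 6.4100 / 0.027 = 237.4074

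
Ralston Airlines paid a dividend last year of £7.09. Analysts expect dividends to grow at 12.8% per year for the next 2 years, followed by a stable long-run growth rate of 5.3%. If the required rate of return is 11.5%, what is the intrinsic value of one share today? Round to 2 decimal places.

£137.67

Two-stage DDM. Project D₁…D_2 at 0.128, terminal growth 0.053, discount at r = 0.115.
D_1 = 7.9975
D_2 = 9.0212
Terminal value at t=2: TV = D_3/(r−g) = 9.4993/(0.115−0.053) = 153.2149
P₀ = 7.9975/(1+0.115)^1 + 9.0212/(1+0.115)^2 + 153.2149/(1+0.115)^2 = 137.6689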